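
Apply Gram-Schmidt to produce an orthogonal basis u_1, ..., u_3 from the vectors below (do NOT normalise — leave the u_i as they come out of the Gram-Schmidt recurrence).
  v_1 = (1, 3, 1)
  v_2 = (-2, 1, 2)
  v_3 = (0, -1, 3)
Orthogonal basis:
  u_1 = (1, 3, 1)
  u_2 = (-25/11, 2/11, 19/11)
  u_3 = (25/18, -10/9, 35/18)

Apply the Gram-Schmidt recurrence
  u_1 = v_1
  u_i = v_i − Σ_{j<i} ((v_i · u_j) / (u_j · u_j)) · u_j.

Step by step this gives:
  u_1 = (1, 3, 1)
  u_2 = (-25/11, 2/11, 19/11)
  u_3 = (25/18, -10/9, 35/18)

Orthogonality check:
  u_2 · u_1 = 0 (should be 0)
  u_3 · u_1 = 0 (should be 0)
  u_3 · u_2 = 0 (should be 0)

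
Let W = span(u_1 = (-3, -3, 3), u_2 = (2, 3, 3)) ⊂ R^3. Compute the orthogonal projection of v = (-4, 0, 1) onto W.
proj_W(v) = (-55/31, -115/62, 85/62)

Set up U = [u_1 | ... | u_2] ∈ R^(3×2). The projector onto W = col(U) is P = U (U^T U)^(-1) U^T.
Compute U^T U =
  [27, -6]
  [-6, 22],
and U^T v = (15, -5).
Solve U^T U · c = U^T v for the coefficients: c = (50/93, -5/62). The projection is proj_W(v) = U c.
Check: (v - proj_W(v)) · u_1 = 0  (should be 0).
Check: (v - proj_W(v)) · u_2 = 0  (should be 0).
Result: proj_W(v) = (-55/31, -115/62, 85/62).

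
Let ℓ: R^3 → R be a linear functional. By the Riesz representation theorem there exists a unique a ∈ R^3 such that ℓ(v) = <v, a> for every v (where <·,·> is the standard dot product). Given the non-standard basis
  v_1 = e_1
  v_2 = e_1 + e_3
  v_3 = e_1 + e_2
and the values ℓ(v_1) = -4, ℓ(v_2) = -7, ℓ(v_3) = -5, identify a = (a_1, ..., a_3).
a = (-4, -1, -3)

Write a = (a_1, ..., a_3) in the standard basis. For each basis vector v_i, ℓ(v_i) = <v_i, a> is a linear equation in the a_j's. Collect the n equations into a matrix system V a = ℓ, where row i of V is v_i (expressed in the standard basis). Since V is invertible (lower-triangular with 1s on the diagonal, up to permutation), solve by back-substitution:
  V =
[[1, 0, 0],
 [1, 0, 1],
 [1, 1, 0]]
  V a = (-4, -7, -5)
Solving gives a = (-4, -1, -3).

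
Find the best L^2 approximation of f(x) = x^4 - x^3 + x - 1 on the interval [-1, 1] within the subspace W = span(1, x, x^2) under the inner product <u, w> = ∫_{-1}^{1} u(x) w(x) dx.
g(x) = 6*x^2/7 + 2*x/5 - 38/35

The best approximation g ∈ W is the orthogonal projection of f onto W. Writing g = a_0 + a_1 x + a_2 x^2, the coefficients solve the normal equations G · a = b where
  G_{ij} = <φ_i, φ_j> and b_i = <f, φ_i>, with φ_0 = 1, φ_1 = x, φ_2 = x^2.
G =
  [2, 0, 2/3]
  [0, 2/3, 0]
  [2/3, 0, 2/5],
b = (-8/5, 4/15, -8/21).
Solving gives a_0 = -38/35, a_1 = 2/5, a_2 = 6/7, so
  g(x) = 6*x^2/7 + 2*x/5 - 38/35.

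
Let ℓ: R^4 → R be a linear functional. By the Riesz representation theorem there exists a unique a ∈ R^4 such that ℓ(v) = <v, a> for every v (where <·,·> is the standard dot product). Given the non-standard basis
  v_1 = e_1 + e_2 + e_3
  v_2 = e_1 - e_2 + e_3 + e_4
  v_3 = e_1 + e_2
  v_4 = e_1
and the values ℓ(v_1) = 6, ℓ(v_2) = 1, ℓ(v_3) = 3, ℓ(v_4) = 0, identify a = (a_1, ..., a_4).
a = (0, 3, 3, 1)

Write a = (a_1, ..., a_4) in the standard basis. For each basis vector v_i, ℓ(v_i) = <v_i, a> is a linear equation in the a_j's. Collect the n equations into a matrix system V a = ℓ, where row i of V is v_i (expressed in the standard basis). Since V is invertible (lower-triangular with 1s on the diagonal, up to permutation), solve by back-substitution:
  V =
[[1, 1, 1, 0],
 [1, -1, 1, 1],
 [1, 1, 0, 0],
 [1, 0, 0, 0]]
  V a = (6, 1, 3, 0)
Solving gives a = (0, 3, 3, 1).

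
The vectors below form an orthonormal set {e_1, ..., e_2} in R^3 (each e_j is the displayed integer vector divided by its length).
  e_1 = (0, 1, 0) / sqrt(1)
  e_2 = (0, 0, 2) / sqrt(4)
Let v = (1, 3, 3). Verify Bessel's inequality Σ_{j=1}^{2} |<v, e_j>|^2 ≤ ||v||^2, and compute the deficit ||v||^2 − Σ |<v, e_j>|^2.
Σ |<v, e_j>|^2 = 18; ||v||^2 = 19; deficit = 1

Write each e_j = u_j / sqrt(<u_j, u_j>) where u_j is the displayed integer vector. Then <v, e_j> = <v, u_j> / sqrt(<u_j, u_j>), so |<v, e_j>|^2 = <v, u_j>^2 / <u_j, u_j>.
Coefficients: <v, e_1> = 3/sqrt(1), <v, e_2> = 6/sqrt(4).
Square and sum: Σ |<v, e_j>|^2 = 18.
Compute ||v||^2 = v·v = 19.
Deficit = 19 − 18 = 1 ≥ 0, confirming Bessel's inequality. (The deficit equals ||v − Σ <v,e_j> e_j||^2, the squared distance from v to span{e_j}.)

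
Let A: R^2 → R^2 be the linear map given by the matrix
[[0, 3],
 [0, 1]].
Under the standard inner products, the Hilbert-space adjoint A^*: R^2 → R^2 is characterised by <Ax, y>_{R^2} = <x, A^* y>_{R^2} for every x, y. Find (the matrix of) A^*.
A^* = A^T =
[[0, 0],
 [3, 1]]

For real matrices with standard dot products, the defining identity <Ax, y> = <x, A^* y> gives (Ax)^T y = x^T (A^*) y, i.e. x^T A^T y = x^T (A^*) y. Since this holds for all x, y, we must have A^* = A^T. Therefore
A^* =
[[0, 0],
 [3, 1]].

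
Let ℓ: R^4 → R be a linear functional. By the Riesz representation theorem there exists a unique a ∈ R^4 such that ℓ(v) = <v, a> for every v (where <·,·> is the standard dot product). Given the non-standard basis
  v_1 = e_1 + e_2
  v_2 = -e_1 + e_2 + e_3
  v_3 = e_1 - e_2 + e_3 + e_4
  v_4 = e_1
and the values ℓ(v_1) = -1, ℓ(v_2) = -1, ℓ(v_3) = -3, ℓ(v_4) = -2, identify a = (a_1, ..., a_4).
a = (-2, 1, -4, 4)

Write a = (a_1, ..., a_4) in the standard basis. For each basis vector v_i, ℓ(v_i) = <v_i, a> is a linear equation in the a_j's. Collect the n equations into a matrix system V a = ℓ, where row i of V is v_i (expressed in the standard basis). Since V is invertible (lower-triangular with 1s on the diagonal, up to permutation), solve by back-substitution:
  V =
[[1, 1, 0, 0],
 [-1, 1, 1, 0],
 [1, -1, 1, 1],
 [1, 0, 0, 0]]
  V a = (-1, -1, -3, -2)
Solving gives a = (-2, 1, -4, 4).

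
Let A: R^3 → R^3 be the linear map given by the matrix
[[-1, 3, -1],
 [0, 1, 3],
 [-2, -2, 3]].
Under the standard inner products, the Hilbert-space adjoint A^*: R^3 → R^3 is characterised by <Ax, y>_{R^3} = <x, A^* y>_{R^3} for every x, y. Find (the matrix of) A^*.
A^* = A^T =
[[-1, 0, -2],
 [3, 1, -2],
 [-1, 3, 3]]

For real matrices with standard dot products, the defining identity <Ax, y> = <x, A^* y> gives (Ax)^T y = x^T (A^*) y, i.e. x^T A^T y = x^T (A^*) y. Since this holds for all x, y, we must have A^* = A^T. Therefore
A^* =
[[-1, 0, -2],
 [3, 1, -2],
 [-1, 3, 3]].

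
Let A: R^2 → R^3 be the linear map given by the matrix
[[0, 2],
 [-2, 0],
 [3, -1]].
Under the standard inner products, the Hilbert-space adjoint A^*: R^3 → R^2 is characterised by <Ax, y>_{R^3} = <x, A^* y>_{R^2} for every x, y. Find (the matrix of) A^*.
A^* = A^T =
[[0, -2, 3],
 [2, 0, -1]]

For real matrices with standard dot products, the defining identity <Ax, y> = <x, A^* y> gives (Ax)^T y = x^T (A^*) y, i.e. x^T A^T y = x^T (A^*) y. Since this holds for all x, y, we must have A^* = A^T. Therefore
A^* =
[[0, -2, 3],
 [2, 0, -1]].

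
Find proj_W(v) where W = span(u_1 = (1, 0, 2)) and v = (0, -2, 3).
proj_W(v) = (6/5, 0, 12/5)

Set up U = [u_1 | ... | u_1] ∈ R^(3×1). The projector onto W = col(U) is P = U (U^T U)^(-1) U^T.
Compute U^T U =
  [5],
and U^T v = (6).
Solve U^T U · c = U^T v for the coefficients: c = (6/5). The projection is proj_W(v) = U c.
Check: (v - proj_W(v)) · u_1 = 0  (should be 0).
Result: proj_W(v) = (6/5, 0, 12/5).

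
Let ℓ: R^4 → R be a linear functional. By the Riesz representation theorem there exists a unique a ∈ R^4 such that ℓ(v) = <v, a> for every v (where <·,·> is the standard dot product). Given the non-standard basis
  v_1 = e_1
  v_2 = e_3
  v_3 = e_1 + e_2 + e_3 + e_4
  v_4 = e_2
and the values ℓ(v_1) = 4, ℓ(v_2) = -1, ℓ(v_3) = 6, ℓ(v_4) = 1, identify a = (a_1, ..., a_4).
a = (4, 1, -1, 2)

Write a = (a_1, ..., a_4) in the standard basis. For each basis vector v_i, ℓ(v_i) = <v_i, a> is a linear equation in the a_j's. Collect the n equations into a matrix system V a = ℓ, where row i of V is v_i (expressed in the standard basis). Since V is invertible (lower-triangular with 1s on the diagonal, up to permutation), solve by back-substitution:
  V =
[[1, 0, 0, 0],
 [0, 0, 1, 0],
 [1, 1, 1, 1],
 [0, 1, 0, 0]]
  V a = (4, -1, 6, 1)
Solving gives a = (4, 1, -1, 2).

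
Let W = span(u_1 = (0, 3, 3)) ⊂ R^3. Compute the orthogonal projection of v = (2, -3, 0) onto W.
proj_W(v) = (0, -3/2, -3/2)

Set up U = [u_1 | ... | u_1] ∈ R^(3×1). The projector onto W = col(U) is P = U (U^T U)^(-1) U^T.
Compute U^T U =
  [18],
and U^T v = (-9).
Solve U^T U · c = U^T v for the coefficients: c = (-1/2). The projection is proj_W(v) = U c.
Check: (v - proj_W(v)) · u_1 = 0  (should be 0).
Result: proj_W(v) = (0, -3/2, -3/2).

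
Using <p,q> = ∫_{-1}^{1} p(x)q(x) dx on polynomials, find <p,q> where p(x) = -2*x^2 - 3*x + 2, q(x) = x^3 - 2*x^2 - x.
<p,q> = -4/15

Expand the product: p(x)·q(x) = -2*x^5 + x^4 + 10*x^3 - x^2 - 2*x.
∫_{-1}^{1} of each monomial x^k gives [2/(k+1) if k even, 0 if k odd]. Integrating term-by-term (or equivalently evaluating the antiderivative F(x) = -x^6/3 + x^5/5 + 5*x^4/2 - x^3/3 - x^2 at the endpoints):
  F(1) − F(−1) = 31/30 − (13/10) = -4/15.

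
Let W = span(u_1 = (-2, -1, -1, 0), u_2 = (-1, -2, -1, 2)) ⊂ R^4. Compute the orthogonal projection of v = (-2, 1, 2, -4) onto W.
proj_W(v) = (-11/7, 2, 1/7, -26/7)

Set up U = [u_1 | ... | u_2] ∈ R^(4×2). The projector onto W = col(U) is P = U (U^T U)^(-1) U^T.
Compute U^T U =
  [6, 5]
  [5, 10],
and U^T v = (1, -10).
Solve U^T U · c = U^T v for the coefficients: c = (12/7, -13/7). The projection is proj_W(v) = U c.
Check: (v - proj_W(v)) · u_1 = 0  (should be 0).
Check: (v - proj_W(v)) · u_2 = 0  (should be 0).
Result: proj_W(v) = (-11/7, 2, 1/7, -26/7).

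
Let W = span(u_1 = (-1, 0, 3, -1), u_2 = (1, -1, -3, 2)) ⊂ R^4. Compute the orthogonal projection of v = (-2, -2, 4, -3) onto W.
proj_W(v) = (-11/7, -2/7, 33/7, -9/7)

Set up U = [u_1 | ... | u_2] ∈ R^(4×2). The projector onto W = col(U) is P = U (U^T U)^(-1) U^T.
Compute U^T U =
  [11, -12]
  [-12, 15],
and U^T v = (17, -18).
Solve U^T U · c = U^T v for the coefficients: c = (13/7, 2/7). The projection is proj_W(v) = U c.
Check: (v - proj_W(v)) · u_1 = 0  (should be 0).
Check: (v - proj_W(v)) · u_2 = 0  (should be 0).
Result: proj_W(v) = (-11/7, -2/7, 33/7, -9/7).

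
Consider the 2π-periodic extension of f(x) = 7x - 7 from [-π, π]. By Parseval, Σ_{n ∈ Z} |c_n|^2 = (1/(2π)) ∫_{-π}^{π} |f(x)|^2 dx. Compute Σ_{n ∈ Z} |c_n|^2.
Σ |c_n|^2 = 49π^2/3 + 49

Expand and integrate term by term over [-π, π]:
  ∫ (7x)^2 dx = 49·(2π^3/3); ∫ 2·7·(-7)·x dx = 0 (odd integrand); ∫ (-7)^2 dx = 49·2π.
So (1/(2π)) ∫_{-π}^{π} (7x - 7)^2 dx = 49π^2/3 + 49 = 49π^2/3 + 49.
Parseval ⇒ Σ |c_n|^2 = 49π^2/3 + 49.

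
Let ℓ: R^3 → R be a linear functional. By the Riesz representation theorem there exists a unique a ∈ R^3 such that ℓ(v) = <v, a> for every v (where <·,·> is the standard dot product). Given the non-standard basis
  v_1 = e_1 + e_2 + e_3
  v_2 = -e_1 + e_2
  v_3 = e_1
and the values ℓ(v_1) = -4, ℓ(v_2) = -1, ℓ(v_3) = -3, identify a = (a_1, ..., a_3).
a = (-3, -4, 3)

Write a = (a_1, ..., a_3) in the standard basis. For each basis vector v_i, ℓ(v_i) = <v_i, a> is a linear equation in the a_j's. Collect the n equations into a matrix system V a = ℓ, where row i of V is v_i (expressed in the standard basis). Since V is invertible (lower-triangular with 1s on the diagonal, up to permutation), solve by back-substitution:
  V =
[[1, 1, 1],
 [-1, 1, 0],
 [1, 0, 0]]
  V a = (-4, -1, -3)
Solving gives a = (-3, -4, 3).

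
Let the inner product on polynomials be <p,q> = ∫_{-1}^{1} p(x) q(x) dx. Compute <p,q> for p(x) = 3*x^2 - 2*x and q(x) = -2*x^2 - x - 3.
<p,q> = -106/15

Expand the product: p(x)·q(x) = -6*x^4 + x^3 - 7*x^2 + 6*x.
∫_{-1}^{1} of each monomial x^k gives [2/(k+1) if k even, 0 if k odd]. Integrating term-by-term (or equivalently evaluating the antiderivative F(x) = -6*x^5/5 + x^4/4 - 7*x^3/3 + 3*x^2 at the endpoints):
  F(1) − F(−1) = -17/60 − (407/60) = -106/15.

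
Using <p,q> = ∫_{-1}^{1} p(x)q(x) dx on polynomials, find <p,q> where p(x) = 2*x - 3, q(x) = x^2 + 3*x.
<p,q> = 2

Expand the product: p(x)·q(x) = 2*x^3 + 3*x^2 - 9*x.
∫_{-1}^{1} of each monomial x^k gives [2/(k+1) if k even, 0 if k odd]. Integrating term-by-term (or equivalently evaluating the antiderivative F(x) = x^4/2 + x^3 - 9*x^2/2 at the endpoints):
  F(1) − F(−1) = -3 − (-5) = 2.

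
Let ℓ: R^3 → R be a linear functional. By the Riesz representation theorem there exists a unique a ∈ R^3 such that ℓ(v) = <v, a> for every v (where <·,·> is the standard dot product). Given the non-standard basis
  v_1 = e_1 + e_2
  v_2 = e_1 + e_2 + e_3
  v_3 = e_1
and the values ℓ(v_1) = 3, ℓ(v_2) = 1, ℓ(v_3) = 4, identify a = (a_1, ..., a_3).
a = (4, -1, -2)

Write a = (a_1, ..., a_3) in the standard basis. For each basis vector v_i, ℓ(v_i) = <v_i, a> is a linear equation in the a_j's. Collect the n equations into a matrix system V a = ℓ, where row i of V is v_i (expressed in the standard basis). Since V is invertible (lower-triangular with 1s on the diagonal, up to permutation), solve by back-substitution:
  V =
[[1, 1, 0],
 [1, 1, 1],
 [1, 0, 0]]
  V a = (3, 1, 4)
Solving gives a = (4, -1, -2).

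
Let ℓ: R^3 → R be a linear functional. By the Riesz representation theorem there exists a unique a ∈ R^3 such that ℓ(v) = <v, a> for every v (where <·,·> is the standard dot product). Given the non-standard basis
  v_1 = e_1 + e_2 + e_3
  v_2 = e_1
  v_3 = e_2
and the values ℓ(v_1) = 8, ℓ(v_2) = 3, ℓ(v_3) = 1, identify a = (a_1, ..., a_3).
a = (3, 1, 4)

Write a = (a_1, ..., a_3) in the standard basis. For each basis vector v_i, ℓ(v_i) = <v_i, a> is a linear equation in the a_j's. Collect the n equations into a matrix system V a = ℓ, where row i of V is v_i (expressed in the standard basis). Since V is invertible (lower-triangular with 1s on the diagonal, up to permutation), solve by back-substitution:
  V =
[[1, 1, 1],
 [1, 0, 0],
 [0, 1, 0]]
  V a = (8, 3, 1)
Solving gives a = (3, 1, 4).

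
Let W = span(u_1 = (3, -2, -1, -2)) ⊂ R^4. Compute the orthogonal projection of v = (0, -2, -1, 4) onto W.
proj_W(v) = (-1/2, 1/3, 1/6, 1/3)

Set up U = [u_1 | ... | u_1] ∈ R^(4×1). The projector onto W = col(U) is P = U (U^T U)^(-1) U^T.
Compute U^T U =
  [18],
and U^T v = (-3).
Solve U^T U · c = U^T v for the coefficients: c = (-1/6). The projection is proj_W(v) = U c.
Check: (v - proj_W(v)) · u_1 = 0  (should be 0).
Result: proj_W(v) = (-1/2, 1/3, 1/6, 1/3).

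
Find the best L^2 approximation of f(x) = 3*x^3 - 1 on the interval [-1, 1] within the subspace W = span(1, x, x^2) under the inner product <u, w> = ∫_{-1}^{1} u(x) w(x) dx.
g(x) = 9*x/5 - 1

The best approximation g ∈ W is the orthogonal projection of f onto W. Writing g = a_0 + a_1 x + a_2 x^2, the coefficients solve the normal equations G · a = b where
  G_{ij} = <φ_i, φ_j> and b_i = <f, φ_i>, with φ_0 = 1, φ_1 = x, φ_2 = x^2.
G =
  [2, 0, 2/3]
  [0, 2/3, 0]
  [2/3, 0, 2/5],
b = (-2, 6/5, -2/3).
Solving gives a_0 = -1, a_1 = 9/5, a_2 = 0, so
  g(x) = 9*x/5 - 1.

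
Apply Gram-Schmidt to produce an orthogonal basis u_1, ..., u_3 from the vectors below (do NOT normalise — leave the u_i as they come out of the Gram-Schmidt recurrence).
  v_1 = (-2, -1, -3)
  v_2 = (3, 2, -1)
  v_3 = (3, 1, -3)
Orthogonal basis:
  u_1 = (-2, -1, -3)
  u_2 = (16/7, 23/14, -29/14)
  u_3 = (91/171, -143/171, -13/171)

Apply the Gram-Schmidt recurrence
  u_1 = v_1
  u_i = v_i − Σ_{j<i} ((v_i · u_j) / (u_j · u_j)) · u_j.

Step by step this gives:
  u_1 = (-2, -1, -3)
  u_2 = (16/7, 23/14, -29/14)
  u_3 = (91/171, -143/171, -13/171)

Orthogonality check:
  u_2 · u_1 = 0 (should be 0)
  u_3 · u_1 = 0 (should be 0)
  u_3 · u_2 = 0 (should be 0)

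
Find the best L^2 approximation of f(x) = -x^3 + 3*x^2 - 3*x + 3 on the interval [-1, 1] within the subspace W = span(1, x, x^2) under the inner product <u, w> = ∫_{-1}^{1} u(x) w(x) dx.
g(x) = 3*x^2 - 18*x/5 + 3

The best approximation g ∈ W is the orthogonal projection of f onto W. Writing g = a_0 + a_1 x + a_2 x^2, the coefficients solve the normal equations G · a = b where
  G_{ij} = <φ_i, φ_j> and b_i = <f, φ_i>, with φ_0 = 1, φ_1 = x, φ_2 = x^2.
G =
  [2, 0, 2/3]
  [0, 2/3, 0]
  [2/3, 0, 2/5],
b = (8, -12/5, 16/5).
Solving gives a_0 = 3, a_1 = -18/5, a_2 = 3, so
  g(x) = 3*x^2 - 18*x/5 + 3.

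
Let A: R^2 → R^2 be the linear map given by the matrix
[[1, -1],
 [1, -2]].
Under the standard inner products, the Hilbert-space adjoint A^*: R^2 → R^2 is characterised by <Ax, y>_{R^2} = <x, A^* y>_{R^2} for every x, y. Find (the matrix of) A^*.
A^* = A^T =
[[1, 1],
 [-1, -2]]

For real matrices with standard dot products, the defining identity <Ax, y> = <x, A^* y> gives (Ax)^T y = x^T (A^*) y, i.e. x^T A^T y = x^T (A^*) y. Since this holds for all x, y, we must have A^* = A^T. Therefore
A^* =
[[1, 1],
 [-1, -2]].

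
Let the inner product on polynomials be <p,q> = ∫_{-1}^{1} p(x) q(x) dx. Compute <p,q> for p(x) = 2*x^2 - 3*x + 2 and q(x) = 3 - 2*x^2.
<p,q> = 176/15

Expand the product: p(x)·q(x) = -4*x^4 + 6*x^3 + 2*x^2 - 9*x + 6.
∫_{-1}^{1} of each monomial x^k gives [2/(k+1) if k even, 0 if k odd]. Integrating term-by-term (or equivalently evaluating the antiderivative F(x) = -4*x^5/5 + 3*x^4/2 + 2*x^3/3 - 9*x^2/2 + 6*x at the endpoints):
  F(1) − F(−1) = 43/15 − (-133/15) = 176/15.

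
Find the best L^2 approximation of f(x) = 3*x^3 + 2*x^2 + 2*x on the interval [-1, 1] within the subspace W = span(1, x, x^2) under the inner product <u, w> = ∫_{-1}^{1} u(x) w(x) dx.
g(x) = 2*x^2 + 19*x/5

The best approximation g ∈ W is the orthogonal projection of f onto W. Writing g = a_0 + a_1 x + a_2 x^2, the coefficients solve the normal equations G · a = b where
  G_{ij} = <φ_i, φ_j> and b_i = <f, φ_i>, with φ_0 = 1, φ_1 = x, φ_2 = x^2.
G =
  [2, 0, 2/3]
  [0, 2/3, 0]
  [2/3, 0, 2/5],
b = (4/3, 38/15, 4/5).
Solving gives a_0 = 0, a_1 = 19/5, a_2 = 2, so
  g(x) = 2*x^2 + 19*x/5.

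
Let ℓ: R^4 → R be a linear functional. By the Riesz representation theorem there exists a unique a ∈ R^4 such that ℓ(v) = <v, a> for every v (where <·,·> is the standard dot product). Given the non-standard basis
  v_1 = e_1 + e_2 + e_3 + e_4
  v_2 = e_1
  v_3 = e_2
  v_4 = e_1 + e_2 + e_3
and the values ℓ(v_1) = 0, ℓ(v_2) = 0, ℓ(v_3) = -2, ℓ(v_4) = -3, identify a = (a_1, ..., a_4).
a = (0, -2, -1, 3)

Write a = (a_1, ..., a_4) in the standard basis. For each basis vector v_i, ℓ(v_i) = <v_i, a> is a linear equation in the a_j's. Collect the n equations into a matrix system V a = ℓ, where row i of V is v_i (expressed in the standard basis). Since V is invertible (lower-triangular with 1s on the diagonal, up to permutation), solve by back-substitution:
  V =
[[1, 1, 1, 1],
 [1, 0, 0, 0],
 [0, 1, 0, 0],
 [1, 1, 1, 0]]
  V a = (0, 0, -2, -3)
Solving gives a = (0, -2, -1, 3).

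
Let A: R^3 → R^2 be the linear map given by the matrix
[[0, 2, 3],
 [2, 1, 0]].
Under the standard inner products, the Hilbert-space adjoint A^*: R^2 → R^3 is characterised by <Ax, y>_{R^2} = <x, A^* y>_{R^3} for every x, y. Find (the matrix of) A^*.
A^* = A^T =
[[0, 2],
 [2, 1],
 [3, 0]]

For real matrices with standard dot products, the defining identity <Ax, y> = <x, A^* y> gives (Ax)^T y = x^T (A^*) y, i.e. x^T A^T y = x^T (A^*) y. Since this holds for all x, y, we must have A^* = A^T. Therefore
A^* =
[[0, 2],
 [2, 1],
 [3, 0]].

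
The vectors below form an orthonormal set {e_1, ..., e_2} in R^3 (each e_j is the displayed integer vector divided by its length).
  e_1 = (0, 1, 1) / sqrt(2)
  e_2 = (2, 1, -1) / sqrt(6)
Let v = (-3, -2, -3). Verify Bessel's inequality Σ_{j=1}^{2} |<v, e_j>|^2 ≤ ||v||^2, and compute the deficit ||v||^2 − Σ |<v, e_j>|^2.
Σ |<v, e_j>|^2 = 50/3; ||v||^2 = 22; deficit = 16/3

Write each e_j = u_j / sqrt(<u_j, u_j>) where u_j is the displayed integer vector. Then <v, e_j> = <v, u_j> / sqrt(<u_j, u_j>), so |<v, e_j>|^2 = <v, u_j>^2 / <u_j, u_j>.
Coefficients: <v, e_1> = -5/sqrt(2), <v, e_2> = -5/sqrt(6).
Square and sum: Σ |<v, e_j>|^2 = 50/3.
Compute ||v||^2 = v·v = 22.
Deficit = 22 − 50/3 = 16/3 ≥ 0, confirming Bessel's inequality. (The deficit equals ||v − Σ <v,e_j> e_j||^2, the squared distance from v to span{e_j}.)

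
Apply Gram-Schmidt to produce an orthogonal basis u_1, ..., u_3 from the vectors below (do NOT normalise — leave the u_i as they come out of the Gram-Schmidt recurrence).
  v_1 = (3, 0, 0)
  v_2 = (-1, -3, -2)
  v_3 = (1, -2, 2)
Orthogonal basis:
  u_1 = (3, 0, 0)
  u_2 = (0, -3, -2)
  u_3 = (0, -20/13, 30/13)

Apply the Gram-Schmidt recurrence
  u_1 = v_1
  u_i = v_i − Σ_{j<i} ((v_i · u_j) / (u_j · u_j)) · u_j.

Step by step this gives:
  u_1 = (3, 0, 0)
  u_2 = (0, -3, -2)
  u_3 = (0, -20/13, 30/13)

Orthogonality check:
  u_2 · u_1 = 0 (should be 0)
  u_3 · u_1 = 0 (should be 0)
  u_3 · u_2 = 0 (should be 0)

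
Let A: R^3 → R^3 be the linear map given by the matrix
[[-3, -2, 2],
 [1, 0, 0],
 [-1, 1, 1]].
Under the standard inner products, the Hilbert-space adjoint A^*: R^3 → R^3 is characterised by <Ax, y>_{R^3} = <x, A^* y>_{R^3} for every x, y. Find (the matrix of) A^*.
A^* = A^T =
[[-3, 1, -1],
 [-2, 0, 1],
 [2, 0, 1]]

For real matrices with standard dot products, the defining identity <Ax, y> = <x, A^* y> gives (Ax)^T y = x^T (A^*) y, i.e. x^T A^T y = x^T (A^*) y. Since this holds for all x, y, we must have A^* = A^T. Therefore
A^* =
[[-3, 1, -1],
 [-2, 0, 1],
 [2, 0, 1]].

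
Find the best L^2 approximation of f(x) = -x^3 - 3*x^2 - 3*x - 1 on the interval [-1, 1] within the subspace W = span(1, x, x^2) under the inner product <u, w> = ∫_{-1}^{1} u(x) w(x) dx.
g(x) = -3*x^2 - 18*x/5 - 1

The best approximation g ∈ W is the orthogonal projection of f onto W. Writing g = a_0 + a_1 x + a_2 x^2, the coefficients solve the normal equations G · a = b where
  G_{ij} = <φ_i, φ_j> and b_i = <f, φ_i>, with φ_0 = 1, φ_1 = x, φ_2 = x^2.
G =
  [2, 0, 2/3]
  [0, 2/3, 0]
  [2/3, 0, 2/5],
b = (-4, -12/5, -28/15).
Solving gives a_0 = -1, a_1 = -18/5, a_2 = -3, so
  g(x) = -3*x^2 - 18*x/5 - 1.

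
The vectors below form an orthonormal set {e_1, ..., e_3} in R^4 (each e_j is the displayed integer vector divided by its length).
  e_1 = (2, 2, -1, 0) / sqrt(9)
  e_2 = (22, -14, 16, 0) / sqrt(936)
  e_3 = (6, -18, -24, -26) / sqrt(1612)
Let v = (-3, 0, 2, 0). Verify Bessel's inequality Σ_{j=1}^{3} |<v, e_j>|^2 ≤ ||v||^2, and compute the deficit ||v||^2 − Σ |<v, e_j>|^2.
Σ |<v, e_j>|^2 = 685/62; ||v||^2 = 13; deficit = 121/62

Write each e_j = u_j / sqrt(<u_j, u_j>) where u_j is the displayed integer vector. Then <v, e_j> = <v, u_j> / sqrt(<u_j, u_j>), so |<v, e_j>|^2 = <v, u_j>^2 / <u_j, u_j>.
Coefficients: <v, e_1> = -8/sqrt(9), <v, e_2> = -34/sqrt(936), <v, e_3> = -66/sqrt(1612).
Square and sum: Σ |<v, e_j>|^2 = 685/62.
Compute ||v||^2 = v·v = 13.
Deficit = 13 − 685/62 = 121/62 ≥ 0, confirming Bessel's inequality. (The deficit equals ||v − Σ <v,e_j> e_j||^2, the squared distance from v to span{e_j}.)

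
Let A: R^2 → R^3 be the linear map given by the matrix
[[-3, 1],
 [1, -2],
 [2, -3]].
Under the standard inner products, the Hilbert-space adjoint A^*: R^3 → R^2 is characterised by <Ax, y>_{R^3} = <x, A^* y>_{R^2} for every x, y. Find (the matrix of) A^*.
A^* = A^T =
[[-3, 1, 2],
 [1, -2, -3]]

For real matrices with standard dot products, the defining identity <Ax, y> = <x, A^* y> gives (Ax)^T y = x^T (A^*) y, i.e. x^T A^T y = x^T (A^*) y. Since this holds for all x, y, we must have A^* = A^T. Therefore
A^* =
[[-3, 1, 2],
 [1, -2, -3]].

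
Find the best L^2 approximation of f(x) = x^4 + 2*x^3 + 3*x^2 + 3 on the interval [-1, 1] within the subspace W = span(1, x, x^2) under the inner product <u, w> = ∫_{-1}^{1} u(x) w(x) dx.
g(x) = 27*x^2/7 + 6*x/5 + 102/35

The best approximation g ∈ W is the orthogonal projection of f onto W. Writing g = a_0 + a_1 x + a_2 x^2, the coefficients solve the normal equations G · a = b where
  G_{ij} = <φ_i, φ_j> and b_i = <f, φ_i>, with φ_0 = 1, φ_1 = x, φ_2 = x^2.
G =
  [2, 0, 2/3]
  [0, 2/3, 0]
  [2/3, 0, 2/5],
b = (42/5, 4/5, 122/35).
Solving gives a_0 = 102/35, a_1 = 6/5, a_2 = 27/7, so
  g(x) = 27*x^2/7 + 6*x/5 + 102/35.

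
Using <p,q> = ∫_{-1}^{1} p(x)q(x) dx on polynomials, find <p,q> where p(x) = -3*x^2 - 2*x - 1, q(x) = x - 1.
<p,q> = 8/3

Expand the product: p(x)·q(x) = -3*x^3 + x^2 + x + 1.
∫_{-1}^{1} of each monomial x^k gives [2/(k+1) if k even, 0 if k odd]. Integrating term-by-term (or equivalently evaluating the antiderivative F(x) = -3*x^4/4 + x^3/3 + x^2/2 + x at the endpoints):
  F(1) − F(−1) = 13/12 − (-19/12) = 8/3.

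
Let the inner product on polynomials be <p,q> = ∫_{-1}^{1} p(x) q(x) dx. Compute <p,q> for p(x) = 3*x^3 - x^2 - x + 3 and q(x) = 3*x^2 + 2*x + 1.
<p,q> = 56/5

Expand the product: p(x)·q(x) = 9*x^5 + 3*x^4 - 2*x^3 + 6*x^2 + 5*x + 3.
∫_{-1}^{1} of each monomial x^k gives [2/(k+1) if k even, 0 if k odd]. Integrating term-by-term (or equivalently evaluating the antiderivative F(x) = 3*x^6/2 + 3*x^5/5 - x^4/2 + 2*x^3 + 5*x^2/2 + 3*x at the endpoints):
  F(1) − F(−1) = 91/10 − (-21/10) = 56/5.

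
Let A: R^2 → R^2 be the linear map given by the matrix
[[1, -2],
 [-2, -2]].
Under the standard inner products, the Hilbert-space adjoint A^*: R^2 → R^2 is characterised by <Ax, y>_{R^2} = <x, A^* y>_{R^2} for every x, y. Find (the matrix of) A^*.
A^* = A^T =
[[1, -2],
 [-2, -2]]

For real matrices with standard dot products, the defining identity <Ax, y> = <x, A^* y> gives (Ax)^T y = x^T (A^*) y, i.e. x^T A^T y = x^T (A^*) y. Since this holds for all x, y, we must have A^* = A^T. Therefore
A^* =
[[1, -2],
 [-2, -2]].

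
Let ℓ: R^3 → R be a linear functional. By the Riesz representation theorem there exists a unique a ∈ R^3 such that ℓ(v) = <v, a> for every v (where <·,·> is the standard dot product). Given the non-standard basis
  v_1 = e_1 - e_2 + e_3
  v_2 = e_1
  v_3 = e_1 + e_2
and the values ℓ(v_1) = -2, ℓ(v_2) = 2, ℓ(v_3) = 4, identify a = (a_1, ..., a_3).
a = (2, 2, -2)

Write a = (a_1, ..., a_3) in the standard basis. For each basis vector v_i, ℓ(v_i) = <v_i, a> is a linear equation in the a_j's. Collect the n equations into a matrix system V a = ℓ, where row i of V is v_i (expressed in the standard basis). Since V is invertible (lower-triangular with 1s on the diagonal, up to permutation), solve by back-substitution:
  V =
[[1, -1, 1],
 [1, 0, 0],
 [1, 1, 0]]
  V a = (-2, 2, 4)
Solving gives a = (2, 2, -2).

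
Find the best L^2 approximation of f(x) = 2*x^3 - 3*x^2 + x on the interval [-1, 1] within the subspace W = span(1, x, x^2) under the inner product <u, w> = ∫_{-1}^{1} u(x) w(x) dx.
g(x) = -3*x^2 + 11*x/5

The best approximation g ∈ W is the orthogonal projection of f onto W. Writing g = a_0 + a_1 x + a_2 x^2, the coefficients solve the normal equations G · a = b where
  G_{ij} = <φ_i, φ_j> and b_i = <f, φ_i>, with φ_0 = 1, φ_1 = x, φ_2 = x^2.
G =
  [2, 0, 2/3]
  [0, 2/3, 0]
  [2/3, 0, 2/5],
b = (-2, 22/15, -6/5).
Solving gives a_0 = 0, a_1 = 11/5, a_2 = -3, so
  g(x) = -3*x^2 + 11*x/5.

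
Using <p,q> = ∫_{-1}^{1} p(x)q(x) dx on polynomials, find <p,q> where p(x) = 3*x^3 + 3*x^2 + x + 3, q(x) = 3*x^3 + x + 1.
<p,q> = 1432/105

Expand the product: p(x)·q(x) = 9*x^6 + 9*x^5 + 6*x^4 + 15*x^3 + 4*x^2 + 4*x + 3.
∫_{-1}^{1} of each monomial x^k gives [2/(k+1) if k even, 0 if k odd]. Integrating term-by-term (or equivalently evaluating the antiderivative F(x) = 9*x^7/7 + 3*x^6/2 + 6*x^5/5 + 15*x^4/4 + 4*x^3/3 + 2*x^2 + 3*x at the endpoints):
  F(1) − F(−1) = 5909/420 − (181/420) = 1432/105.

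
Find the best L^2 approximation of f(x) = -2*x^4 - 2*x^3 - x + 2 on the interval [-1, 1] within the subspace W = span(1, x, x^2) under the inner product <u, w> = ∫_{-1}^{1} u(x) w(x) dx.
g(x) = -12*x^2/7 - 11*x/5 + 76/35

The best approximation g ∈ W is the orthogonal projection of f onto W. Writing g = a_0 + a_1 x + a_2 x^2, the coefficients solve the normal equations G · a = b where
  G_{ij} = <φ_i, φ_j> and b_i = <f, φ_i>, with φ_0 = 1, φ_1 = x, φ_2 = x^2.
G =
  [2, 0, 2/3]
  [0, 2/3, 0]
  [2/3, 0, 2/5],
b = (16/5, -22/15, 16/21).
Solving gives a_0 = 76/35, a_1 = -11/5, a_2 = -12/7, so
  g(x) = -12*x^2/7 - 11*x/5 + 76/35.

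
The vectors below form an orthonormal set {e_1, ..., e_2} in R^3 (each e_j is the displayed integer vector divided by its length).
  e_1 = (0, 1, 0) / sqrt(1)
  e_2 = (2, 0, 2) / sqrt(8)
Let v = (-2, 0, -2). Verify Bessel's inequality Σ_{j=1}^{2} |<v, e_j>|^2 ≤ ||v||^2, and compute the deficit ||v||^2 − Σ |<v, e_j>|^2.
Σ |<v, e_j>|^2 = 8; ||v||^2 = 8; deficit = 0

Write each e_j = u_j / sqrt(<u_j, u_j>) where u_j is the displayed integer vector. Then <v, e_j> = <v, u_j> / sqrt(<u_j, u_j>), so |<v, e_j>|^2 = <v, u_j>^2 / <u_j, u_j>.
Coefficients: <v, e_1> = 0/sqrt(1), <v, e_2> = -8/sqrt(8).
Square and sum: Σ |<v, e_j>|^2 = 8.
Compute ||v||^2 = v·v = 8.
Deficit = 8 − 8 = 0 ≥ 0, confirming Bessel's inequality. (The deficit equals ||v − Σ <v,e_j> e_j||^2, the squared distance from v to span{e_j}.)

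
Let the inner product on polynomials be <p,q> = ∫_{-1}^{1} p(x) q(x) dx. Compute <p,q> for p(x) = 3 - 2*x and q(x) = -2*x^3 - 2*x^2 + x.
<p,q> = -56/15

Expand the product: p(x)·q(x) = 4*x^4 - 2*x^3 - 8*x^2 + 3*x.
∫_{-1}^{1} of each monomial x^k gives [2/(k+1) if k even, 0 if k odd]. Integrating term-by-term (or equivalently evaluating the antiderivative F(x) = 4*x^5/5 - x^4/2 - 8*x^3/3 + 3*x^2/2 at the endpoints):
  F(1) − F(−1) = -13/15 − (43/15) = -56/15.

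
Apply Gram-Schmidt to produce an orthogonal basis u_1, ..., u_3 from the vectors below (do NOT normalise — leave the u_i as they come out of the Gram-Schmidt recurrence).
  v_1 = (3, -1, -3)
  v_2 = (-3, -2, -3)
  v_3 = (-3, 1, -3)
Orthogonal basis:
  u_1 = (3, -1, -3)
  u_2 = (-63/19, -36/19, -51/19)
  u_3 = (-9/23, 54/23, -27/23)

Apply the Gram-Schmidt recurrence
  u_1 = v_1
  u_i = v_i − Σ_{j<i} ((v_i · u_j) / (u_j · u_j)) · u_j.

Step by step this gives:
  u_1 = (3, -1, -3)
  u_2 = (-63/19, -36/19, -51/19)
  u_3 = (-9/23, 54/23, -27/23)

Orthogonality check:
  u_2 · u_1 = 0 (should be 0)
  u_3 · u_1 = 0 (should be 0)
  u_3 · u_2 = 0 (should be 0)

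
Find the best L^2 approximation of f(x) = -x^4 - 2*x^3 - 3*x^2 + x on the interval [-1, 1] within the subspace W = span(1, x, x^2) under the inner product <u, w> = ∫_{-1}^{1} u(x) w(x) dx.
g(x) = -27*x^2/7 - x/5 + 3/35

The best approximation g ∈ W is the orthogonal projection of f onto W. Writing g = a_0 + a_1 x + a_2 x^2, the coefficients solve the normal equations G · a = b where
  G_{ij} = <φ_i, φ_j> and b_i = <f, φ_i>, with φ_0 = 1, φ_1 = x, φ_2 = x^2.
G =
  [2, 0, 2/3]
  [0, 2/3, 0]
  [2/3, 0, 2/5],
b = (-12/5, -2/15, -52/35).
Solving gives a_0 = 3/35, a_1 = -1/5, a_2 = -27/7, so
  g(x) = -27*x^2/7 - x/5 + 3/35.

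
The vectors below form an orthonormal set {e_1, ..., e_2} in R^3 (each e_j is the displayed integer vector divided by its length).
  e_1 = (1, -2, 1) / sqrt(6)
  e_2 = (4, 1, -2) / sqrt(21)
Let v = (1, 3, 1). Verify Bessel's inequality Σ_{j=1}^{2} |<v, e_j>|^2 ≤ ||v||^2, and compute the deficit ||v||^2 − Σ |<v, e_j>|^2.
Σ |<v, e_j>|^2 = 27/7; ||v||^2 = 11; deficit = 50/7

Write each e_j = u_j / sqrt(<u_j, u_j>) where u_j is the displayed integer vector. Then <v, e_j> = <v, u_j> / sqrt(<u_j, u_j>), so |<v, e_j>|^2 = <v, u_j>^2 / <u_j, u_j>.
Coefficients: <v, e_1> = -4/sqrt(6), <v, e_2> = 5/sqrt(21).
Square and sum: Σ |<v, e_j>|^2 = 27/7.
Compute ||v||^2 = v·v = 11.
Deficit = 11 − 27/7 = 50/7 ≥ 0, confirming Bessel's inequality. (The deficit equals ||v − Σ <v,e_j> e_j||^2, the squared distance from v to span{e_j}.)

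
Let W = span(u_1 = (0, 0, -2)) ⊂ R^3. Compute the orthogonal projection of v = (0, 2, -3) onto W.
proj_W(v) = (0, 0, -3)

Set up U = [u_1 | ... | u_1] ∈ R^(3×1). The projector onto W = col(U) is P = U (U^T U)^(-1) U^T.
Compute U^T U =
  [4],
and U^T v = (6).
Solve U^T U · c = U^T v for the coefficients: c = (3/2). The projection is proj_W(v) = U c.
Check: (v - proj_W(v)) · u_1 = 0  (should be 0).
Result: proj_W(v) = (0, 0, -3).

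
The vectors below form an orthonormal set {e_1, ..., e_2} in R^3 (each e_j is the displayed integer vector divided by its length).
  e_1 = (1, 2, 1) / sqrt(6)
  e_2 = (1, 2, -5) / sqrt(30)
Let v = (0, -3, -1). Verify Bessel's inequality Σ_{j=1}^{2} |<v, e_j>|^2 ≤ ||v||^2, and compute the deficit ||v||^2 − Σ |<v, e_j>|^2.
Σ |<v, e_j>|^2 = 41/5; ||v||^2 = 10; deficit = 9/5

Write each e_j = u_j / sqrt(<u_j, u_j>) where u_j is the displayed integer vector. Then <v, e_j> = <v, u_j> / sqrt(<u_j, u_j>), so |<v, e_j>|^2 = <v, u_j>^2 / <u_j, u_j>.
Coefficients: <v, e_1> = -7/sqrt(6), <v, e_2> = -1/sqrt(30).
Square and sum: Σ |<v, e_j>|^2 = 41/5.
Compute ||v||^2 = v·v = 10.
Deficit = 10 − 41/5 = 9/5 ≥ 0, confirming Bessel's inequality. (The deficit equals ||v − Σ <v,e_j> e_j||^2, the squared distance from v to span{e_j}.)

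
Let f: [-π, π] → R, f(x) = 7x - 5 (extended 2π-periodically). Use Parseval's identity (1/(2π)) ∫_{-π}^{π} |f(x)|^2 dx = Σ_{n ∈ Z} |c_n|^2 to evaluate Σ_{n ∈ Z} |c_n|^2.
Σ |c_n|^2 = 49π^2/3 + 25

Expand and integrate term by term over [-π, π]:
  ∫ (7x)^2 dx = 49·(2π^3/3); ∫ 2·7·(-5)·x dx = 0 (odd integrand); ∫ (-5)^2 dx = 25·2π.
So (1/(2π)) ∫_{-π}^{π} (7x - 5)^2 dx = 49π^2/3 + 25 = 49π^2/3 + 25.
Parseval ⇒ Σ |c_n|^2 = 49π^2/3 + 25.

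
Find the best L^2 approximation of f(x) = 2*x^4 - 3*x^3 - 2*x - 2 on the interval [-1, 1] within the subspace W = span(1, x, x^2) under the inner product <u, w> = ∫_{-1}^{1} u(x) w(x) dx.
g(x) = 12*x^2/7 - 19*x/5 - 76/35

The best approximation g ∈ W is the orthogonal projection of f onto W. Writing g = a_0 + a_1 x + a_2 x^2, the coefficients solve the normal equations G · a = b where
  G_{ij} = <φ_i, φ_j> and b_i = <f, φ_i>, with φ_0 = 1, φ_1 = x, φ_2 = x^2.
G =
  [2, 0, 2/3]
  [0, 2/3, 0]
  [2/3, 0, 2/5],
b = (-16/5, -38/15, -16/21).
Solving gives a_0 = -76/35, a_1 = -19/5, a_2 = 12/7, so
  g(x) = 12*x^2/7 - 19*x/5 - 76/35.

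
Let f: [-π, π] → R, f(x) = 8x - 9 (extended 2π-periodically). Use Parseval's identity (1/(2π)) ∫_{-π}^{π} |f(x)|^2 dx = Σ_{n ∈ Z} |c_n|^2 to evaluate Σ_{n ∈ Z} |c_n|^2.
Σ |c_n|^2 = 64π^2/3 + 81

Expand and integrate term by term over [-π, π]:
  ∫ (8x)^2 dx = 64·(2π^3/3); ∫ 2·8·(-9)·x dx = 0 (odd integrand); ∫ (-9)^2 dx = 81·2π.
So (1/(2π)) ∫_{-π}^{π} (8x - 9)^2 dx = 64π^2/3 + 81 = 64π^2/3 + 81.
Parseval ⇒ Σ |c_n|^2 = 64π^2/3 + 81.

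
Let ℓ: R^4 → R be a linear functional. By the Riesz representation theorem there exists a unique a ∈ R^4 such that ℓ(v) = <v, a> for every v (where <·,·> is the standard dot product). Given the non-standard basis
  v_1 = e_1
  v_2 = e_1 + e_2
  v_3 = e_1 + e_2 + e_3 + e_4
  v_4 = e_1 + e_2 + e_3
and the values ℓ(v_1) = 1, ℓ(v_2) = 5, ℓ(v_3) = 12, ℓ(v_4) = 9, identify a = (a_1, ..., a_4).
a = (1, 4, 4, 3)

Write a = (a_1, ..., a_4) in the standard basis. For each basis vector v_i, ℓ(v_i) = <v_i, a> is a linear equation in the a_j's. Collect the n equations into a matrix system V a = ℓ, where row i of V is v_i (expressed in the standard basis). Since V is invertible (lower-triangular with 1s on the diagonal, up to permutation), solve by back-substitution:
  V =
[[1, 0, 0, 0],
 [1, 1, 0, 0],
 [1, 1, 1, 1],
 [1, 1, 1, 0]]
  V a = (1, 5, 12, 9)
Solving gives a = (1, 4, 4, 3).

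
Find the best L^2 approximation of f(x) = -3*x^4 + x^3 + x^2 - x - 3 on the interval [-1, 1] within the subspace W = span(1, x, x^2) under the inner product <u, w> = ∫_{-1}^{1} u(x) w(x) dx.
g(x) = -11*x^2/7 - 2*x/5 - 96/35

The best approximation g ∈ W is the orthogonal projection of f onto W. Writing g = a_0 + a_1 x + a_2 x^2, the coefficients solve the normal equations G · a = b where
  G_{ij} = <φ_i, φ_j> and b_i = <f, φ_i>, with φ_0 = 1, φ_1 = x, φ_2 = x^2.
G =
  [2, 0, 2/3]
  [0, 2/3, 0]
  [2/3, 0, 2/5],
b = (-98/15, -4/15, -86/35).
Solving gives a_0 = -96/35, a_1 = -2/5, a_2 = -11/7, so
  g(x) = -11*x^2/7 - 2*x/5 - 96/35.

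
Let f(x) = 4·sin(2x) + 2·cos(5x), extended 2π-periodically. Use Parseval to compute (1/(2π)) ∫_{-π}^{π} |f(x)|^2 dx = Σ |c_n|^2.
Σ |c_n|^2 = 10

Expand |f|^2 and use orthogonality of {sin(nx), cos(mx)} on [-π, π]:
  ∫_{-π}^{π} sin(nx)^2 dx = π, ∫ cos(mx)^2 dx = π, and cross terms integrate to 0.
So ∫_{-π}^{π} f(x)^2 dx = 4^2 · π + 2^2 · π = (16 + 4)π.
Divide by 2π: (16 + 4)/2 = 10.
By Parseval, this equals Σ |c_n|^2.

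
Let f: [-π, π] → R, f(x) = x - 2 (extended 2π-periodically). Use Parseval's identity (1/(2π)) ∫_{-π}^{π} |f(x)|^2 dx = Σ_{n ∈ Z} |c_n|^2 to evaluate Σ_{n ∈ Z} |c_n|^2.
Σ |c_n|^2 = π^2/3 + 4

Expand and integrate term by term over [-π, π]:
  ∫ (x)^2 dx = 1·(2π^3/3); ∫ 2·1·(-2)·x dx = 0 (odd integrand); ∫ (-2)^2 dx = 4·2π.
So (1/(2π)) ∫_{-π}^{π} (x - 2)^2 dx = 1π^2/3 + 4 = π^2/3 + 4.
Parseval ⇒ Σ |c_n|^2 = π^2/3 + 4.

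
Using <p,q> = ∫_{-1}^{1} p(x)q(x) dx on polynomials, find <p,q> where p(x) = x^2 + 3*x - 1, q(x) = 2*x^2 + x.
<p,q> = 22/15

Expand the product: p(x)·q(x) = 2*x^4 + 7*x^3 + x^2 - x.
∫_{-1}^{1} of each monomial x^k gives [2/(k+1) if k even, 0 if k odd]. Integrating term-by-term (or equivalently evaluating the antiderivative F(x) = 2*x^5/5 + 7*x^4/4 + x^3/3 - x^2/2 at the endpoints):
  F(1) − F(−1) = 119/60 − (31/60) = 22/15.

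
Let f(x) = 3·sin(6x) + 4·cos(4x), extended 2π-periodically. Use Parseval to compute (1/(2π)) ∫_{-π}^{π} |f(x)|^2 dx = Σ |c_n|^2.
Σ |c_n|^2 = 25/2

Expand |f|^2 and use orthogonality of {sin(nx), cos(mx)} on [-π, π]:
  ∫_{-π}^{π} sin(nx)^2 dx = π, ∫ cos(mx)^2 dx = π, and cross terms integrate to 0.
So ∫_{-π}^{π} f(x)^2 dx = 3^2 · π + 4^2 · π = (9 + 16)π.
Divide by 2π: (9 + 16)/2 = 25/2.
By Parseval, this equals Σ |c_n|^2.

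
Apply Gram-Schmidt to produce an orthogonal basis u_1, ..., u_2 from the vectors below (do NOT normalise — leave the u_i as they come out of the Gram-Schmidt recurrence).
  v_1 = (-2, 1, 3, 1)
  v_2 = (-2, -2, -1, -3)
Orthogonal basis:
  u_1 = (-2, 1, 3, 1)
  u_2 = (-38/15, -26/15, -1/5, -41/15)

Apply the Gram-Schmidt recurrence
  u_1 = v_1
  u_i = v_i − Σ_{j<i} ((v_i · u_j) / (u_j · u_j)) · u_j.

Step by step this gives:
  u_1 = (-2, 1, 3, 1)
  u_2 = (-38/15, -26/15, -1/5, -41/15)

Orthogonality check:
  u_2 · u_1 = 0 (should be 0)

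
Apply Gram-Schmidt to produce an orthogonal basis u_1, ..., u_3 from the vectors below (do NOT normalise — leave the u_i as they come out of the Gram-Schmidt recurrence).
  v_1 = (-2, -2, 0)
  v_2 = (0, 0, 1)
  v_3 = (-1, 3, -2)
Orthogonal basis:
  u_1 = (-2, -2, 0)
  u_2 = (0, 0, 1)
  u_3 = (-2, 2, 0)

Apply the Gram-Schmidt recurrence
  u_1 = v_1
  u_i = v_i − Σ_{j<i} ((v_i · u_j) / (u_j · u_j)) · u_j.

Step by step this gives:
  u_1 = (-2, -2, 0)
  u_2 = (0, 0, 1)
  u_3 = (-2, 2, 0)

Orthogonality check:
  u_2 · u_1 = 0 (should be 0)
  u_3 · u_1 = 0 (should be 0)
  u_3 · u_2 = 0 (should be 0)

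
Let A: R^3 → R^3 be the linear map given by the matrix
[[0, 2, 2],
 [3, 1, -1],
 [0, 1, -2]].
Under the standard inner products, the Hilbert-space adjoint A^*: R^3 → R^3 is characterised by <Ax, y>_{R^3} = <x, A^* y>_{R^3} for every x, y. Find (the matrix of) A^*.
A^* = A^T =
[[0, 3, 0],
 [2, 1, 1],
 [2, -1, -2]]

For real matrices with standard dot products, the defining identity <Ax, y> = <x, A^* y> gives (Ax)^T y = x^T (A^*) y, i.e. x^T A^T y = x^T (A^*) y. Since this holds for all x, y, we must have A^* = A^T. Therefore
A^* =
[[0, 3, 0],
 [2, 1, 1],
 [2, -1, -2]].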